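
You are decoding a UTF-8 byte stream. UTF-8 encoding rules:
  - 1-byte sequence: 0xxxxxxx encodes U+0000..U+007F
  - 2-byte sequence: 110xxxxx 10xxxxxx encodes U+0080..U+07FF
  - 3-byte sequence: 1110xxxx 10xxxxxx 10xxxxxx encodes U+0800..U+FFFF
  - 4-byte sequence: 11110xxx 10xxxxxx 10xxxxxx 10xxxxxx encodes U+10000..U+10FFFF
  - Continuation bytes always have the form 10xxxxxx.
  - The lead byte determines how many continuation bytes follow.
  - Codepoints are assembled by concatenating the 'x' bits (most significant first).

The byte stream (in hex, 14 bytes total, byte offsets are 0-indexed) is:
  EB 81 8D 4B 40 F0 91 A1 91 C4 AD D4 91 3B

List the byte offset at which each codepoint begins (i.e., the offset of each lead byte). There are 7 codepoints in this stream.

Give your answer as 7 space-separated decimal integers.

Answer: 0 3 4 5 9 11 13

Derivation:
Byte[0]=EB: 3-byte lead, need 2 cont bytes. acc=0xB
Byte[1]=81: continuation. acc=(acc<<6)|0x01=0x2C1
Byte[2]=8D: continuation. acc=(acc<<6)|0x0D=0xB04D
Completed: cp=U+B04D (starts at byte 0)
Byte[3]=4B: 1-byte ASCII. cp=U+004B
Byte[4]=40: 1-byte ASCII. cp=U+0040
Byte[5]=F0: 4-byte lead, need 3 cont bytes. acc=0x0
Byte[6]=91: continuation. acc=(acc<<6)|0x11=0x11
Byte[7]=A1: continuation. acc=(acc<<6)|0x21=0x461
Byte[8]=91: continuation. acc=(acc<<6)|0x11=0x11851
Completed: cp=U+11851 (starts at byte 5)
Byte[9]=C4: 2-byte lead, need 1 cont bytes. acc=0x4
Byte[10]=AD: continuation. acc=(acc<<6)|0x2D=0x12D
Completed: cp=U+012D (starts at byte 9)
Byte[11]=D4: 2-byte lead, need 1 cont bytes. acc=0x14
Byte[12]=91: continuation. acc=(acc<<6)|0x11=0x511
Completed: cp=U+0511 (starts at byte 11)
Byte[13]=3B: 1-byte ASCII. cp=U+003B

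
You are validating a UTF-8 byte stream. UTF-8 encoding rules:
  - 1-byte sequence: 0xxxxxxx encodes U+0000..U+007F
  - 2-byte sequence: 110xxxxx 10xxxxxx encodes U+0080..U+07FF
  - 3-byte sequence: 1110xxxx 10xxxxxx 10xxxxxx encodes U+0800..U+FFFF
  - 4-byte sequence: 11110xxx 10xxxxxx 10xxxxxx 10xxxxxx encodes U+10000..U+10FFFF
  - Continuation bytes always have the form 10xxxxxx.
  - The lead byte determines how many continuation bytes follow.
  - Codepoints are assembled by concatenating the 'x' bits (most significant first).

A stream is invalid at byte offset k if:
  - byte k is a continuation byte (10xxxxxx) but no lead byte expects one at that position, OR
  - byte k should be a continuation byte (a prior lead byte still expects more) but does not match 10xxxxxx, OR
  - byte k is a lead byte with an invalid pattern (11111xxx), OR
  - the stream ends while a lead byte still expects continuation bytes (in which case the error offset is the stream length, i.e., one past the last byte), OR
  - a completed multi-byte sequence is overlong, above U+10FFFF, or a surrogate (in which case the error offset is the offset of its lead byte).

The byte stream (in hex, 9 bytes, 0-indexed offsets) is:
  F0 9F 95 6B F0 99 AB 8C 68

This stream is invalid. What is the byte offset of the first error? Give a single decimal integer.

Byte[0]=F0: 4-byte lead, need 3 cont bytes. acc=0x0
Byte[1]=9F: continuation. acc=(acc<<6)|0x1F=0x1F
Byte[2]=95: continuation. acc=(acc<<6)|0x15=0x7D5
Byte[3]=6B: expected 10xxxxxx continuation. INVALID

Answer: 3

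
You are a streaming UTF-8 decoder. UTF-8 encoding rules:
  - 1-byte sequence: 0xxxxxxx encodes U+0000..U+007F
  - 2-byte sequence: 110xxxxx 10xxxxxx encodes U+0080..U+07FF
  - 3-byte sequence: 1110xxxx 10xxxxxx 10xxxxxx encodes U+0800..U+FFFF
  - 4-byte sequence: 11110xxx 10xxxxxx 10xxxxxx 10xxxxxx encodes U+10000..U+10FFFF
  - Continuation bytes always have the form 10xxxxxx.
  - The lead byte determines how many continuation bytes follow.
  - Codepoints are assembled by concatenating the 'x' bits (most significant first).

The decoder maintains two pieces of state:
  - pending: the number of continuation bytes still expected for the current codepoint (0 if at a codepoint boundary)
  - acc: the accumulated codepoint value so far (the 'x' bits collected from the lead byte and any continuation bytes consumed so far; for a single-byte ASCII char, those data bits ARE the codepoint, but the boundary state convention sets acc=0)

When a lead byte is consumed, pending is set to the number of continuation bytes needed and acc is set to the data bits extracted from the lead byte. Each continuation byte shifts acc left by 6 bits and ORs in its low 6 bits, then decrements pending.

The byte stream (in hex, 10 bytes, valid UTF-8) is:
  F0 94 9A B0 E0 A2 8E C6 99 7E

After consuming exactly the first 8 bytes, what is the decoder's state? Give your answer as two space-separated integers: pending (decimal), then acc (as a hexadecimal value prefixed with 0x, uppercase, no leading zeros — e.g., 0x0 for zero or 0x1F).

Answer: 1 0x6

Derivation:
Byte[0]=F0: 4-byte lead. pending=3, acc=0x0
Byte[1]=94: continuation. acc=(acc<<6)|0x14=0x14, pending=2
Byte[2]=9A: continuation. acc=(acc<<6)|0x1A=0x51A, pending=1
Byte[3]=B0: continuation. acc=(acc<<6)|0x30=0x146B0, pending=0
Byte[4]=E0: 3-byte lead. pending=2, acc=0x0
Byte[5]=A2: continuation. acc=(acc<<6)|0x22=0x22, pending=1
Byte[6]=8E: continuation. acc=(acc<<6)|0x0E=0x88E, pending=0
Byte[7]=C6: 2-byte lead. pending=1, acc=0x6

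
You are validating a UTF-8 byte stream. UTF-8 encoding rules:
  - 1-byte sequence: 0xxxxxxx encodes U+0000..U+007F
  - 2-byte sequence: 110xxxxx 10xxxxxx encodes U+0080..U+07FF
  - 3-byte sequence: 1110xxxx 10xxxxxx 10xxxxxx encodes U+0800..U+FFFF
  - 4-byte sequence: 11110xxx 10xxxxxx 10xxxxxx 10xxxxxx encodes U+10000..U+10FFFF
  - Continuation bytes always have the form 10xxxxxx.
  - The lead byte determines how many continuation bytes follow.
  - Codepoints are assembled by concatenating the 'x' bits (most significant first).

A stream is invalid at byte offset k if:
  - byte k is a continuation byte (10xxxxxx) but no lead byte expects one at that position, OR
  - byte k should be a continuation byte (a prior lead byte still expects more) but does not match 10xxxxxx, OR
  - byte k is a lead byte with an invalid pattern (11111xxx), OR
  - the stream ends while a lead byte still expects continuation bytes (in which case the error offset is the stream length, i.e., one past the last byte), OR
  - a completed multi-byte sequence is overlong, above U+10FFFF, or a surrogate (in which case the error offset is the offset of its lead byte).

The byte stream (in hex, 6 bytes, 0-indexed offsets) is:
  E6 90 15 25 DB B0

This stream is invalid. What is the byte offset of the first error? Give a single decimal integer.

Byte[0]=E6: 3-byte lead, need 2 cont bytes. acc=0x6
Byte[1]=90: continuation. acc=(acc<<6)|0x10=0x190
Byte[2]=15: expected 10xxxxxx continuation. INVALID

Answer: 2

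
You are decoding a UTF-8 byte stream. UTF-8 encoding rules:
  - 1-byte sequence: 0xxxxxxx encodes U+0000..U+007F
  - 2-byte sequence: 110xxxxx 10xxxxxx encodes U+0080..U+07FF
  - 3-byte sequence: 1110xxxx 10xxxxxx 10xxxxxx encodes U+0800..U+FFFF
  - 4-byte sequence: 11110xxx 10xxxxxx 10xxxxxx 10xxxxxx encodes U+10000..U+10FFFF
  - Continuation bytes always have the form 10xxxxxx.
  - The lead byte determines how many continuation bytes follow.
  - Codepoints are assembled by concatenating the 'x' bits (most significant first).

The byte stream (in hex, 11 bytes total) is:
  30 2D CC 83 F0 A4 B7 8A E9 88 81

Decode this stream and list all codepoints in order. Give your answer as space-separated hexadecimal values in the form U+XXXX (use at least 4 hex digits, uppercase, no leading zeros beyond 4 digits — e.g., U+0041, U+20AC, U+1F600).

Answer: U+0030 U+002D U+0303 U+24DCA U+9201

Derivation:
Byte[0]=30: 1-byte ASCII. cp=U+0030
Byte[1]=2D: 1-byte ASCII. cp=U+002D
Byte[2]=CC: 2-byte lead, need 1 cont bytes. acc=0xC
Byte[3]=83: continuation. acc=(acc<<6)|0x03=0x303
Completed: cp=U+0303 (starts at byte 2)
Byte[4]=F0: 4-byte lead, need 3 cont bytes. acc=0x0
Byte[5]=A4: continuation. acc=(acc<<6)|0x24=0x24
Byte[6]=B7: continuation. acc=(acc<<6)|0x37=0x937
Byte[7]=8A: continuation. acc=(acc<<6)|0x0A=0x24DCA
Completed: cp=U+24DCA (starts at byte 4)
Byte[8]=E9: 3-byte lead, need 2 cont bytes. acc=0x9
Byte[9]=88: continuation. acc=(acc<<6)|0x08=0x248
Byte[10]=81: continuation. acc=(acc<<6)|0x01=0x9201
Completed: cp=U+9201 (starts at byte 8)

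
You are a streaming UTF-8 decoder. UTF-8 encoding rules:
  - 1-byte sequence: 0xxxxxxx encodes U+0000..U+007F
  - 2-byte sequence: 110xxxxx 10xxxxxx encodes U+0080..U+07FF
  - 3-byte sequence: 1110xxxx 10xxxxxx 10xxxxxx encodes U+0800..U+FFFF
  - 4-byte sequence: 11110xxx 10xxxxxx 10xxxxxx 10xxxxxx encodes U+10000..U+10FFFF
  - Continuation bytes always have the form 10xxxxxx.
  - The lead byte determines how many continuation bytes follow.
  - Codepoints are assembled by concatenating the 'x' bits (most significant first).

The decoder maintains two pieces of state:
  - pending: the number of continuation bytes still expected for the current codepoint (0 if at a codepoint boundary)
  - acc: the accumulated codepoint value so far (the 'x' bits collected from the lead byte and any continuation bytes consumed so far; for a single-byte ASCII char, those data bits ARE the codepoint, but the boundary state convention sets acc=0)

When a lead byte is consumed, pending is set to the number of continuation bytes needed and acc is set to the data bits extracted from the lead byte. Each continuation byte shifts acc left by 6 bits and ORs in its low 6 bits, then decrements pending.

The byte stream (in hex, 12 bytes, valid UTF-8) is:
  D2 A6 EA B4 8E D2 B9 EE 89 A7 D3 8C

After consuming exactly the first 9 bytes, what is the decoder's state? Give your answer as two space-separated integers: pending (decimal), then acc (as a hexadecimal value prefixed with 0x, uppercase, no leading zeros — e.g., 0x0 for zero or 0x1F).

Byte[0]=D2: 2-byte lead. pending=1, acc=0x12
Byte[1]=A6: continuation. acc=(acc<<6)|0x26=0x4A6, pending=0
Byte[2]=EA: 3-byte lead. pending=2, acc=0xA
Byte[3]=B4: continuation. acc=(acc<<6)|0x34=0x2B4, pending=1
Byte[4]=8E: continuation. acc=(acc<<6)|0x0E=0xAD0E, pending=0
Byte[5]=D2: 2-byte lead. pending=1, acc=0x12
Byte[6]=B9: continuation. acc=(acc<<6)|0x39=0x4B9, pending=0
Byte[7]=EE: 3-byte lead. pending=2, acc=0xE
Byte[8]=89: continuation. acc=(acc<<6)|0x09=0x389, pending=1

Answer: 1 0x389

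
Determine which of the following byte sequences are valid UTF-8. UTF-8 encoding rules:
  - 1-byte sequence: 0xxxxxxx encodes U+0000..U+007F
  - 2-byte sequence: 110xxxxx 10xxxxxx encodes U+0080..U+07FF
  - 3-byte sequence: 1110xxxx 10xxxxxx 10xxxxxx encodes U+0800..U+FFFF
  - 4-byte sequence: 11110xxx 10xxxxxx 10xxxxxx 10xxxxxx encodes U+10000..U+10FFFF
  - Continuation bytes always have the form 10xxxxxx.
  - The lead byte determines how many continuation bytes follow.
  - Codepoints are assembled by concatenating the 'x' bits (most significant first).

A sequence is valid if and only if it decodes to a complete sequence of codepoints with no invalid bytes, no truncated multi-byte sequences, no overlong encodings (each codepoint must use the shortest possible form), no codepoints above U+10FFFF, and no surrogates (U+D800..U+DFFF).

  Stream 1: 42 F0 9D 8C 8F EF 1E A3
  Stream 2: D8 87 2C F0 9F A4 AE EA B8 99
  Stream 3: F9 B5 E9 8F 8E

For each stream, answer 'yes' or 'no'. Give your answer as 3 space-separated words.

Stream 1: error at byte offset 6. INVALID
Stream 2: decodes cleanly. VALID
Stream 3: error at byte offset 0. INVALID

Answer: no yes no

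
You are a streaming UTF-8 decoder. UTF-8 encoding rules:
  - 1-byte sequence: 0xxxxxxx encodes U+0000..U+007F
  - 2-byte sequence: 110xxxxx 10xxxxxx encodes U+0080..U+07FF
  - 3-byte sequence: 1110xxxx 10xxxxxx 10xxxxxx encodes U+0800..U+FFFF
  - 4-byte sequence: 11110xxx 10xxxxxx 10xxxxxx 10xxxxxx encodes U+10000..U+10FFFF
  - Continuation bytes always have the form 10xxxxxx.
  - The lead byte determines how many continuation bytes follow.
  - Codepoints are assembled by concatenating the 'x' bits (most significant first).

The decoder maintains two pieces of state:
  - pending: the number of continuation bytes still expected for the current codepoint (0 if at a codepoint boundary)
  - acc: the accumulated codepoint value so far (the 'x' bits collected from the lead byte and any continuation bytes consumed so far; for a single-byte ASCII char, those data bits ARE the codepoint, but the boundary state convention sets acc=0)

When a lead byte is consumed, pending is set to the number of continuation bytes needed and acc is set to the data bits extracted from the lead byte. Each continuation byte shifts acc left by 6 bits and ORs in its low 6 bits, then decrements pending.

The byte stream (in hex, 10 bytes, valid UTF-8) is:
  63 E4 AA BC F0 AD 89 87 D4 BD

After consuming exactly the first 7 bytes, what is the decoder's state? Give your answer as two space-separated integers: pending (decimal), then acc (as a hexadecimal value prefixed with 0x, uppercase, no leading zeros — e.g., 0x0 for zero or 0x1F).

Answer: 1 0xB49

Derivation:
Byte[0]=63: 1-byte. pending=0, acc=0x0
Byte[1]=E4: 3-byte lead. pending=2, acc=0x4
Byte[2]=AA: continuation. acc=(acc<<6)|0x2A=0x12A, pending=1
Byte[3]=BC: continuation. acc=(acc<<6)|0x3C=0x4ABC, pending=0
Byte[4]=F0: 4-byte lead. pending=3, acc=0x0
Byte[5]=AD: continuation. acc=(acc<<6)|0x2D=0x2D, pending=2
Byte[6]=89: continuation. acc=(acc<<6)|0x09=0xB49, pending=1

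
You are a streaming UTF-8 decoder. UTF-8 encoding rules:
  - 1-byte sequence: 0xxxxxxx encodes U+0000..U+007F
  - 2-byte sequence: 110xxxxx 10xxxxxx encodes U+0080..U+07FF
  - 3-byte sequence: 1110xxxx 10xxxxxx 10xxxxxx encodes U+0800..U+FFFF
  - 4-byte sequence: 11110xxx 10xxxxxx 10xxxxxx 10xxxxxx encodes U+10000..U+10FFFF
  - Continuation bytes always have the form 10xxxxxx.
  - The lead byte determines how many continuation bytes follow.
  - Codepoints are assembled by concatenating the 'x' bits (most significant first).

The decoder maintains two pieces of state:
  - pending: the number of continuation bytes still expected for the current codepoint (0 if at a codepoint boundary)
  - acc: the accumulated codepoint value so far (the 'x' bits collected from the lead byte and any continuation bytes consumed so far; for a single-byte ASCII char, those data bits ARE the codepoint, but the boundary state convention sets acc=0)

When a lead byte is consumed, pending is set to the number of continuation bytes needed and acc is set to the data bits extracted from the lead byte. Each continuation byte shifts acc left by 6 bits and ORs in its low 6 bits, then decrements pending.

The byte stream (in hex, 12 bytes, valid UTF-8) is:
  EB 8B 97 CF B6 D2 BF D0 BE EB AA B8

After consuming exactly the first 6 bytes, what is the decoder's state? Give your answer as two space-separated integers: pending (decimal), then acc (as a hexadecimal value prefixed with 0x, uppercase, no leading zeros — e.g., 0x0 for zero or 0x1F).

Answer: 1 0x12

Derivation:
Byte[0]=EB: 3-byte lead. pending=2, acc=0xB
Byte[1]=8B: continuation. acc=(acc<<6)|0x0B=0x2CB, pending=1
Byte[2]=97: continuation. acc=(acc<<6)|0x17=0xB2D7, pending=0
Byte[3]=CF: 2-byte lead. pending=1, acc=0xF
Byte[4]=B6: continuation. acc=(acc<<6)|0x36=0x3F6, pending=0
Byte[5]=D2: 2-byte lead. pending=1, acc=0x12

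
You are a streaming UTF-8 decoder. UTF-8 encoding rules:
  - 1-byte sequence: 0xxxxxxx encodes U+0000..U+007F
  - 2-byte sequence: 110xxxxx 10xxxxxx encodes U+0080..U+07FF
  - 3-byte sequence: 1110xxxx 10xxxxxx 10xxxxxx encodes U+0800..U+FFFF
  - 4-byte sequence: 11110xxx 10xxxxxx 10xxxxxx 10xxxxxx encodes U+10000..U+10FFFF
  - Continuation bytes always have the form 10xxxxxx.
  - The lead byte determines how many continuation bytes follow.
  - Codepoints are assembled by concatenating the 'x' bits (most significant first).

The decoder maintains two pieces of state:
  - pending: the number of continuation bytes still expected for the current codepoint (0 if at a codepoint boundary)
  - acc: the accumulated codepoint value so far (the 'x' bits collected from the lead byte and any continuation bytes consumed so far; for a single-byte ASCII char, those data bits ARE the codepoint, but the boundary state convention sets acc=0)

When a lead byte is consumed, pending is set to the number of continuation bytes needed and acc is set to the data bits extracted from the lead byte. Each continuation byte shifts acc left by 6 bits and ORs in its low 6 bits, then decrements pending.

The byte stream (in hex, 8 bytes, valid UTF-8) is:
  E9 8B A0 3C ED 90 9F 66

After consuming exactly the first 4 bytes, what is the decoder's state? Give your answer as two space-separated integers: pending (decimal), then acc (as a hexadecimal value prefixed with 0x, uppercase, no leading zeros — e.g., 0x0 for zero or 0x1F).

Byte[0]=E9: 3-byte lead. pending=2, acc=0x9
Byte[1]=8B: continuation. acc=(acc<<6)|0x0B=0x24B, pending=1
Byte[2]=A0: continuation. acc=(acc<<6)|0x20=0x92E0, pending=0
Byte[3]=3C: 1-byte. pending=0, acc=0x0

Answer: 0 0x0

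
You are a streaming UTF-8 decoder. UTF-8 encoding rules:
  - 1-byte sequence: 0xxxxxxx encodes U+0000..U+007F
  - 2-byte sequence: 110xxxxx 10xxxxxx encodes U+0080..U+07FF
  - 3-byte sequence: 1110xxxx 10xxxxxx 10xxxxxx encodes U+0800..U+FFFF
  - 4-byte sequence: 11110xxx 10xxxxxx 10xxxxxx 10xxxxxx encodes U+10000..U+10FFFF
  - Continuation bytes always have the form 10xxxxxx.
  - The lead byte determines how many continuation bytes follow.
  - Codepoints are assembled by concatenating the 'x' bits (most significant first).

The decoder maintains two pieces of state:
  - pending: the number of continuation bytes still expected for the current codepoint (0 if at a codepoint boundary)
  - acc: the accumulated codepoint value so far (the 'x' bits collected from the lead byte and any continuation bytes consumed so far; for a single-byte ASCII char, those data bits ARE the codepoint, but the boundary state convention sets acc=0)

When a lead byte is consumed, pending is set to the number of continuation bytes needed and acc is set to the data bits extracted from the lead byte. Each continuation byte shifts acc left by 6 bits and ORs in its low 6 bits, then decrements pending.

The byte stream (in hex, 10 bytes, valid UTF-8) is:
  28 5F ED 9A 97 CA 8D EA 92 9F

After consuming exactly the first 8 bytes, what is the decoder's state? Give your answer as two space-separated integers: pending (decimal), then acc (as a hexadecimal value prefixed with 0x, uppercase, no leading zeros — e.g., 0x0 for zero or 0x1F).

Byte[0]=28: 1-byte. pending=0, acc=0x0
Byte[1]=5F: 1-byte. pending=0, acc=0x0
Byte[2]=ED: 3-byte lead. pending=2, acc=0xD
Byte[3]=9A: continuation. acc=(acc<<6)|0x1A=0x35A, pending=1
Byte[4]=97: continuation. acc=(acc<<6)|0x17=0xD697, pending=0
Byte[5]=CA: 2-byte lead. pending=1, acc=0xA
Byte[6]=8D: continuation. acc=(acc<<6)|0x0D=0x28D, pending=0
Byte[7]=EA: 3-byte lead. pending=2, acc=0xA

Answer: 2 0xA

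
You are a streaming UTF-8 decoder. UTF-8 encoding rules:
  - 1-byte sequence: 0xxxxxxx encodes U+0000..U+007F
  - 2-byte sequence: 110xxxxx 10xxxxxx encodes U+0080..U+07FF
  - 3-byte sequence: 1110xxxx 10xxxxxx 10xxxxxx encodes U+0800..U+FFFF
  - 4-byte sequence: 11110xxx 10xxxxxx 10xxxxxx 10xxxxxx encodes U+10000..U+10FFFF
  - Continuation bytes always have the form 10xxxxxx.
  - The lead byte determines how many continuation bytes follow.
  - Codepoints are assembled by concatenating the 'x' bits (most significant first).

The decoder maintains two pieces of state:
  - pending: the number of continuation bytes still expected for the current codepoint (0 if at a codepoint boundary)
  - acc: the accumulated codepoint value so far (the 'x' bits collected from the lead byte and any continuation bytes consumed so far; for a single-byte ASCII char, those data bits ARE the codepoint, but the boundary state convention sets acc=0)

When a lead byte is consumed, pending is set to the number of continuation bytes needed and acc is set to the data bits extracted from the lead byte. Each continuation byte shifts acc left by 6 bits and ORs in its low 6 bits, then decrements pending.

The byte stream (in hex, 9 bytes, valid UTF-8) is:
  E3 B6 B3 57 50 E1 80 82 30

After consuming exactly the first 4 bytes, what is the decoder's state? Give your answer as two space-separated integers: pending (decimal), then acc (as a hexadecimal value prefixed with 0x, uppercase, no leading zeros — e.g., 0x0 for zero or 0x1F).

Answer: 0 0x0

Derivation:
Byte[0]=E3: 3-byte lead. pending=2, acc=0x3
Byte[1]=B6: continuation. acc=(acc<<6)|0x36=0xF6, pending=1
Byte[2]=B3: continuation. acc=(acc<<6)|0x33=0x3DB3, pending=0
Byte[3]=57: 1-byte. pending=0, acc=0x0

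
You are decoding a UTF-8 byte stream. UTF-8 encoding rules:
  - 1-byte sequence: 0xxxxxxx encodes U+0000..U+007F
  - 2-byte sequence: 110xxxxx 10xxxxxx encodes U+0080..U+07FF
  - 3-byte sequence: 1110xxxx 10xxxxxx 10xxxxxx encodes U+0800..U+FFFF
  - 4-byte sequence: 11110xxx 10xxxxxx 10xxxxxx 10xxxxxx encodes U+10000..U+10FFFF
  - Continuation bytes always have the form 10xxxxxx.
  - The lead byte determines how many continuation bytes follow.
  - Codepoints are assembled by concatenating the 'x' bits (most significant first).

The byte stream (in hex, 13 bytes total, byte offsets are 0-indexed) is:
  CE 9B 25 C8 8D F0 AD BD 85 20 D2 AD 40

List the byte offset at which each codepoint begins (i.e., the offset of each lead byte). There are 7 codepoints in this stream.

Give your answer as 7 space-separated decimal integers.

Answer: 0 2 3 5 9 10 12

Derivation:
Byte[0]=CE: 2-byte lead, need 1 cont bytes. acc=0xE
Byte[1]=9B: continuation. acc=(acc<<6)|0x1B=0x39B
Completed: cp=U+039B (starts at byte 0)
Byte[2]=25: 1-byte ASCII. cp=U+0025
Byte[3]=C8: 2-byte lead, need 1 cont bytes. acc=0x8
Byte[4]=8D: continuation. acc=(acc<<6)|0x0D=0x20D
Completed: cp=U+020D (starts at byte 3)
Byte[5]=F0: 4-byte lead, need 3 cont bytes. acc=0x0
Byte[6]=AD: continuation. acc=(acc<<6)|0x2D=0x2D
Byte[7]=BD: continuation. acc=(acc<<6)|0x3D=0xB7D
Byte[8]=85: continuation. acc=(acc<<6)|0x05=0x2DF45
Completed: cp=U+2DF45 (starts at byte 5)
Byte[9]=20: 1-byte ASCII. cp=U+0020
Byte[10]=D2: 2-byte lead, need 1 cont bytes. acc=0x12
Byte[11]=AD: continuation. acc=(acc<<6)|0x2D=0x4AD
Completed: cp=U+04AD (starts at byte 10)
Byte[12]=40: 1-byte ASCII. cp=U+0040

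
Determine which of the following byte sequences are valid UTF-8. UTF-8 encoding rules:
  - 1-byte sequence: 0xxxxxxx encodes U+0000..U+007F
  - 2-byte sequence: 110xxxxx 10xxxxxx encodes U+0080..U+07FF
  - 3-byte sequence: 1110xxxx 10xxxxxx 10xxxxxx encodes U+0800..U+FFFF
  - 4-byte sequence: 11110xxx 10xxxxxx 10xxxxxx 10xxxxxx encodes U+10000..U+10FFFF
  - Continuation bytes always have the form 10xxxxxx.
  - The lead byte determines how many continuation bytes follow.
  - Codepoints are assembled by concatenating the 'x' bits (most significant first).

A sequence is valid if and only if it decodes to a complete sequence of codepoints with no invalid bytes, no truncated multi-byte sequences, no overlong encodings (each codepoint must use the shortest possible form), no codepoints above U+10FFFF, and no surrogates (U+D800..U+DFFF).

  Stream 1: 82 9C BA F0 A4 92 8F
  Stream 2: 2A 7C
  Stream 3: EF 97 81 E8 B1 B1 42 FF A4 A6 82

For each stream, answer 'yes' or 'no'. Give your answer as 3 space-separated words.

Answer: no yes no

Derivation:
Stream 1: error at byte offset 0. INVALID
Stream 2: decodes cleanly. VALID
Stream 3: error at byte offset 7. INVALID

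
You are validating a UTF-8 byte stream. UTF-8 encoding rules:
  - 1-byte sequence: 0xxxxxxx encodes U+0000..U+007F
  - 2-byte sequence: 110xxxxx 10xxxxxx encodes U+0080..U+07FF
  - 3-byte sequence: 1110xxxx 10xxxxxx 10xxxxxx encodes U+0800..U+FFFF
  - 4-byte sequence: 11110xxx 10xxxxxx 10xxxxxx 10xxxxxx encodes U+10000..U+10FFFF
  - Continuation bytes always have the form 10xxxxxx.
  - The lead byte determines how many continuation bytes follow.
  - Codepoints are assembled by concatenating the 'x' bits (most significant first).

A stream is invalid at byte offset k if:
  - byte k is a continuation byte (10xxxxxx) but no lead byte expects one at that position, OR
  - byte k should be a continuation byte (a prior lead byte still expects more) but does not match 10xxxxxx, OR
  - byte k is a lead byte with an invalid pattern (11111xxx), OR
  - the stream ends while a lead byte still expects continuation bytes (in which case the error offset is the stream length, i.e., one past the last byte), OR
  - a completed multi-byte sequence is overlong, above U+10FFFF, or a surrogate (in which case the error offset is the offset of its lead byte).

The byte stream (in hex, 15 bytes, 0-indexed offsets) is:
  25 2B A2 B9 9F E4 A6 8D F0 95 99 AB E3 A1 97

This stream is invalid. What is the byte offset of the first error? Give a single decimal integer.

Byte[0]=25: 1-byte ASCII. cp=U+0025
Byte[1]=2B: 1-byte ASCII. cp=U+002B
Byte[2]=A2: INVALID lead byte (not 0xxx/110x/1110/11110)

Answer: 2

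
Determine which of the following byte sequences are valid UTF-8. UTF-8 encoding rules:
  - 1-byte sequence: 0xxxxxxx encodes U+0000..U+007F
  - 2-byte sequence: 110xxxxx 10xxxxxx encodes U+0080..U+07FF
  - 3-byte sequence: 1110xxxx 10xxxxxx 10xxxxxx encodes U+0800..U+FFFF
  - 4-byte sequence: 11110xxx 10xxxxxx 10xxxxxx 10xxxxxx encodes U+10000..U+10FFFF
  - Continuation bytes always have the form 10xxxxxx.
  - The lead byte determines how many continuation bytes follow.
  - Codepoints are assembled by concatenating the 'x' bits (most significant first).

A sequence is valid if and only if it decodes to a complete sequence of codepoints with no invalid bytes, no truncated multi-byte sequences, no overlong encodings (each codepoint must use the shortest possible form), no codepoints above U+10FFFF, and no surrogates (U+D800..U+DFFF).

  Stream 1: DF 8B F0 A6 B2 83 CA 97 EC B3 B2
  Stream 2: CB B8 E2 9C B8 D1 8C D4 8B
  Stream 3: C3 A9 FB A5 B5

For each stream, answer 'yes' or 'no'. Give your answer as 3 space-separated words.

Answer: yes yes no

Derivation:
Stream 1: decodes cleanly. VALID
Stream 2: decodes cleanly. VALID
Stream 3: error at byte offset 2. INVALID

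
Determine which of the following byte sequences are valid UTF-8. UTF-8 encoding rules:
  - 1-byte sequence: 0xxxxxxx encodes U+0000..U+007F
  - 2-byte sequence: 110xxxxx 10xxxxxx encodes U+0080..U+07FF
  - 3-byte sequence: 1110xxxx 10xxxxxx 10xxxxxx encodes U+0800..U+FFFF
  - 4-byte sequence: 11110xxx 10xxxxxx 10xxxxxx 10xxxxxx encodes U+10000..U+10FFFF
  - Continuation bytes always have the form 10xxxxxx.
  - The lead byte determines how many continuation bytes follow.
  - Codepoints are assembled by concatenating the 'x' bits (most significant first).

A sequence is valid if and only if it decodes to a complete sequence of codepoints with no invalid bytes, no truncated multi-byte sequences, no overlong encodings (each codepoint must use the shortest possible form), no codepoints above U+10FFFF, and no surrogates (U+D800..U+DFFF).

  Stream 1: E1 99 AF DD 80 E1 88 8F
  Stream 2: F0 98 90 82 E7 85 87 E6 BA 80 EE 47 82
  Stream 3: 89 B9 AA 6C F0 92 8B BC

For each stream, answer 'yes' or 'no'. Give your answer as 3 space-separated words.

Stream 1: decodes cleanly. VALID
Stream 2: error at byte offset 11. INVALID
Stream 3: error at byte offset 0. INVALID

Answer: yes no no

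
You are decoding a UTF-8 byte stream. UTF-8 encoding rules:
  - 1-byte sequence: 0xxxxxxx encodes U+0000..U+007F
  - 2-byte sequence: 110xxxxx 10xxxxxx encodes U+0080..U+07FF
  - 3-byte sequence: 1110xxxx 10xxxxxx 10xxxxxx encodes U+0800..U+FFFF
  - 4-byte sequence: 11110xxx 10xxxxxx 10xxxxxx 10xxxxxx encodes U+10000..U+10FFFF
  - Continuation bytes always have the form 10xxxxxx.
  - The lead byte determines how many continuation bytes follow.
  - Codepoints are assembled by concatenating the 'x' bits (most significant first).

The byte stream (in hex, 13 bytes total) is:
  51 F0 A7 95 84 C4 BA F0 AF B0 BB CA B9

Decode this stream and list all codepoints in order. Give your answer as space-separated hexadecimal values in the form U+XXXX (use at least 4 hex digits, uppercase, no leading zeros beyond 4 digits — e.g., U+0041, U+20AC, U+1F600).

Answer: U+0051 U+27544 U+013A U+2FC3B U+02B9

Derivation:
Byte[0]=51: 1-byte ASCII. cp=U+0051
Byte[1]=F0: 4-byte lead, need 3 cont bytes. acc=0x0
Byte[2]=A7: continuation. acc=(acc<<6)|0x27=0x27
Byte[3]=95: continuation. acc=(acc<<6)|0x15=0x9D5
Byte[4]=84: continuation. acc=(acc<<6)|0x04=0x27544
Completed: cp=U+27544 (starts at byte 1)
Byte[5]=C4: 2-byte lead, need 1 cont bytes. acc=0x4
Byte[6]=BA: continuation. acc=(acc<<6)|0x3A=0x13A
Completed: cp=U+013A (starts at byte 5)
Byte[7]=F0: 4-byte lead, need 3 cont bytes. acc=0x0
Byte[8]=AF: continuation. acc=(acc<<6)|0x2F=0x2F
Byte[9]=B0: continuation. acc=(acc<<6)|0x30=0xBF0
Byte[10]=BB: continuation. acc=(acc<<6)|0x3B=0x2FC3B
Completed: cp=U+2FC3B (starts at byte 7)
Byte[11]=CA: 2-byte lead, need 1 cont bytes. acc=0xA
Byte[12]=B9: continuation. acc=(acc<<6)|0x39=0x2B9
Completed: cp=U+02B9 (starts at byte 11)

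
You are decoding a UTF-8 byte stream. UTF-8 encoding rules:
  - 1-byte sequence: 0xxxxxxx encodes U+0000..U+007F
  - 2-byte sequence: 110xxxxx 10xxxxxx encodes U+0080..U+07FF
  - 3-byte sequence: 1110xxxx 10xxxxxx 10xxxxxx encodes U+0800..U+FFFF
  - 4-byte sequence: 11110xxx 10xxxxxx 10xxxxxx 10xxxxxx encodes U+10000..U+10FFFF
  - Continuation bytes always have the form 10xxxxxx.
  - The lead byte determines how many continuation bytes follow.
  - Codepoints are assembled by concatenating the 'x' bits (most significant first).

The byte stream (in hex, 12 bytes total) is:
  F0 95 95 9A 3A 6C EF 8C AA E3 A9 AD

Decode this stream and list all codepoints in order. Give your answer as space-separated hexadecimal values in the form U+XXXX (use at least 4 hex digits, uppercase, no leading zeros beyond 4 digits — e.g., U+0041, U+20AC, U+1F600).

Answer: U+1555A U+003A U+006C U+F32A U+3A6D

Derivation:
Byte[0]=F0: 4-byte lead, need 3 cont bytes. acc=0x0
Byte[1]=95: continuation. acc=(acc<<6)|0x15=0x15
Byte[2]=95: continuation. acc=(acc<<6)|0x15=0x555
Byte[3]=9A: continuation. acc=(acc<<6)|0x1A=0x1555A
Completed: cp=U+1555A (starts at byte 0)
Byte[4]=3A: 1-byte ASCII. cp=U+003A
Byte[5]=6C: 1-byte ASCII. cp=U+006C
Byte[6]=EF: 3-byte lead, need 2 cont bytes. acc=0xF
Byte[7]=8C: continuation. acc=(acc<<6)|0x0C=0x3CC
Byte[8]=AA: continuation. acc=(acc<<6)|0x2A=0xF32A
Completed: cp=U+F32A (starts at byte 6)
Byte[9]=E3: 3-byte lead, need 2 cont bytes. acc=0x3
Byte[10]=A9: continuation. acc=(acc<<6)|0x29=0xE9
Byte[11]=AD: continuation. acc=(acc<<6)|0x2D=0x3A6D
Completed: cp=U+3A6D (starts at byte 9)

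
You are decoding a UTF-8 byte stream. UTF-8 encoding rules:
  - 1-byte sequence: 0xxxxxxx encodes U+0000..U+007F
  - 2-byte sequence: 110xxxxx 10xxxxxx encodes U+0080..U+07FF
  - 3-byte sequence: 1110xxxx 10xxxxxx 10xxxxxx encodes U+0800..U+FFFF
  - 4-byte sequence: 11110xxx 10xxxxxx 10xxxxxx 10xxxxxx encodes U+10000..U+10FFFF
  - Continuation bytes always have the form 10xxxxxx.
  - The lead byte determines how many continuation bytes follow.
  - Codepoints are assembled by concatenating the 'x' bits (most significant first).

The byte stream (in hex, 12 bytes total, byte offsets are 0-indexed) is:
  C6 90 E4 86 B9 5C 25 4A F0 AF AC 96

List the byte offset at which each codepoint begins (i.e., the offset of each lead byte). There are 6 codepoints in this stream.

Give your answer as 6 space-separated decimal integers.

Byte[0]=C6: 2-byte lead, need 1 cont bytes. acc=0x6
Byte[1]=90: continuation. acc=(acc<<6)|0x10=0x190
Completed: cp=U+0190 (starts at byte 0)
Byte[2]=E4: 3-byte lead, need 2 cont bytes. acc=0x4
Byte[3]=86: continuation. acc=(acc<<6)|0x06=0x106
Byte[4]=B9: continuation. acc=(acc<<6)|0x39=0x41B9
Completed: cp=U+41B9 (starts at byte 2)
Byte[5]=5C: 1-byte ASCII. cp=U+005C
Byte[6]=25: 1-byte ASCII. cp=U+0025
Byte[7]=4A: 1-byte ASCII. cp=U+004A
Byte[8]=F0: 4-byte lead, need 3 cont bytes. acc=0x0
Byte[9]=AF: continuation. acc=(acc<<6)|0x2F=0x2F
Byte[10]=AC: continuation. acc=(acc<<6)|0x2C=0xBEC
Byte[11]=96: continuation. acc=(acc<<6)|0x16=0x2FB16
Completed: cp=U+2FB16 (starts at byte 8)

Answer: 0 2 5 6 7 8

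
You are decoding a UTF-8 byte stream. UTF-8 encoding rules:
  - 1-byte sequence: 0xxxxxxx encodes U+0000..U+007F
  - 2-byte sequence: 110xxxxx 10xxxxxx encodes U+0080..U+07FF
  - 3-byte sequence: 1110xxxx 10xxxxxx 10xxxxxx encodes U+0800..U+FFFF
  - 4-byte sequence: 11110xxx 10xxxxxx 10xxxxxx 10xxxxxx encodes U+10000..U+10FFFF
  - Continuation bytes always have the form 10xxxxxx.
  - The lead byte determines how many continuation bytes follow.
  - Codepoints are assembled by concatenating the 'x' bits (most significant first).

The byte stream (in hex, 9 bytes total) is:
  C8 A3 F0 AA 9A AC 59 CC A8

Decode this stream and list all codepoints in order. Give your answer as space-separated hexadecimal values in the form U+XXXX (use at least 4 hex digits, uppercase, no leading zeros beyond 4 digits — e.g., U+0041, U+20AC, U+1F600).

Byte[0]=C8: 2-byte lead, need 1 cont bytes. acc=0x8
Byte[1]=A3: continuation. acc=(acc<<6)|0x23=0x223
Completed: cp=U+0223 (starts at byte 0)
Byte[2]=F0: 4-byte lead, need 3 cont bytes. acc=0x0
Byte[3]=AA: continuation. acc=(acc<<6)|0x2A=0x2A
Byte[4]=9A: continuation. acc=(acc<<6)|0x1A=0xA9A
Byte[5]=AC: continuation. acc=(acc<<6)|0x2C=0x2A6AC
Completed: cp=U+2A6AC (starts at byte 2)
Byte[6]=59: 1-byte ASCII. cp=U+0059
Byte[7]=CC: 2-byte lead, need 1 cont bytes. acc=0xC
Byte[8]=A8: continuation. acc=(acc<<6)|0x28=0x328
Completed: cp=U+0328 (starts at byte 7)

Answer: U+0223 U+2A6AC U+0059 U+0328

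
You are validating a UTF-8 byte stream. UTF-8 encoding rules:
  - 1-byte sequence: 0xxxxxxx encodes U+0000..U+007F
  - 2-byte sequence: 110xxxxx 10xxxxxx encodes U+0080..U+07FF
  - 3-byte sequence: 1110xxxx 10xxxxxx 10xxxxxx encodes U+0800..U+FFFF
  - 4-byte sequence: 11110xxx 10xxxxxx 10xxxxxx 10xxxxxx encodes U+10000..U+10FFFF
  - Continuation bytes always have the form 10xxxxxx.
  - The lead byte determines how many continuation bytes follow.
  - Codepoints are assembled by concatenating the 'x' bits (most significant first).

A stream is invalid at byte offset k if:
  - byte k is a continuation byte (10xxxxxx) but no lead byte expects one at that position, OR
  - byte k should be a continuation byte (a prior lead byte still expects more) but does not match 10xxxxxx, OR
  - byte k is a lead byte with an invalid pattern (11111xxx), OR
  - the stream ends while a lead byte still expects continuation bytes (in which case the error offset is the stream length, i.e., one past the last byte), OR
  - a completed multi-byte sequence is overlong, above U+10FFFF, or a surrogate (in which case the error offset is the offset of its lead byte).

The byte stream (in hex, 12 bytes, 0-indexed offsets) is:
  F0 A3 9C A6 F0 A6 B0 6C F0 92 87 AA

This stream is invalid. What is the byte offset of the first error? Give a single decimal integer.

Byte[0]=F0: 4-byte lead, need 3 cont bytes. acc=0x0
Byte[1]=A3: continuation. acc=(acc<<6)|0x23=0x23
Byte[2]=9C: continuation. acc=(acc<<6)|0x1C=0x8DC
Byte[3]=A6: continuation. acc=(acc<<6)|0x26=0x23726
Completed: cp=U+23726 (starts at byte 0)
Byte[4]=F0: 4-byte lead, need 3 cont bytes. acc=0x0
Byte[5]=A6: continuation. acc=(acc<<6)|0x26=0x26
Byte[6]=B0: continuation. acc=(acc<<6)|0x30=0x9B0
Byte[7]=6C: expected 10xxxxxx continuation. INVALID

Answer: 7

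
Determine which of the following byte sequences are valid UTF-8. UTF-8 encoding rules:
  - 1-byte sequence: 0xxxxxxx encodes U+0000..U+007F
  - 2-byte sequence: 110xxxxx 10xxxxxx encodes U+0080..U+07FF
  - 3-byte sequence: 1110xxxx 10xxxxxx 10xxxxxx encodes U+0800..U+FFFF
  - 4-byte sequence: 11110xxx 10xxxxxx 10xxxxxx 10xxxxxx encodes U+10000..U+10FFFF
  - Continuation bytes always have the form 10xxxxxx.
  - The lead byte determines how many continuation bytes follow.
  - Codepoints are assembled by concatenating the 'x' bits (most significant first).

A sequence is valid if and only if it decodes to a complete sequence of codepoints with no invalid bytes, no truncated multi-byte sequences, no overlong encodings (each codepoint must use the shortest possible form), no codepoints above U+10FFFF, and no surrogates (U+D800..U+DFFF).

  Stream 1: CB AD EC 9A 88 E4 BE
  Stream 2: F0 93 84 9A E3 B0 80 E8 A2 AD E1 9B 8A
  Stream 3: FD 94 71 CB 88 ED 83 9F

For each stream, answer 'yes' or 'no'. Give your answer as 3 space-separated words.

Stream 1: error at byte offset 7. INVALID
Stream 2: decodes cleanly. VALID
Stream 3: error at byte offset 0. INVALID

Answer: no yes no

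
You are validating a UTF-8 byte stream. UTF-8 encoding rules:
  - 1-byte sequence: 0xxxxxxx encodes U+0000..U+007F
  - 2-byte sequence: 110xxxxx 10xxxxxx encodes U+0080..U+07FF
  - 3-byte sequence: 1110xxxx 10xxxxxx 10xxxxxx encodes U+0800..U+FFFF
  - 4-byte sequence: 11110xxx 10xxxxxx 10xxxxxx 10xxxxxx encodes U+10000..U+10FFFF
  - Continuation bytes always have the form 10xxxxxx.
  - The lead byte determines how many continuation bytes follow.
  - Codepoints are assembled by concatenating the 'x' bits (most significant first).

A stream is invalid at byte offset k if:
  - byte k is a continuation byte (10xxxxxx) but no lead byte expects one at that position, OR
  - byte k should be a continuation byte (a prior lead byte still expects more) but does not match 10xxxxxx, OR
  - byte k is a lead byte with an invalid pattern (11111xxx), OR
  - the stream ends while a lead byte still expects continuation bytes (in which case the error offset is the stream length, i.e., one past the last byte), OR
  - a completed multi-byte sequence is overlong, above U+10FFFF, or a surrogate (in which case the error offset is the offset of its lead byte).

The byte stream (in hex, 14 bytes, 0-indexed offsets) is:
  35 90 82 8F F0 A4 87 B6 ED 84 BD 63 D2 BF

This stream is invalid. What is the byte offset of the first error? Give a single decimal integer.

Answer: 1

Derivation:
Byte[0]=35: 1-byte ASCII. cp=U+0035
Byte[1]=90: INVALID lead byte (not 0xxx/110x/1110/11110)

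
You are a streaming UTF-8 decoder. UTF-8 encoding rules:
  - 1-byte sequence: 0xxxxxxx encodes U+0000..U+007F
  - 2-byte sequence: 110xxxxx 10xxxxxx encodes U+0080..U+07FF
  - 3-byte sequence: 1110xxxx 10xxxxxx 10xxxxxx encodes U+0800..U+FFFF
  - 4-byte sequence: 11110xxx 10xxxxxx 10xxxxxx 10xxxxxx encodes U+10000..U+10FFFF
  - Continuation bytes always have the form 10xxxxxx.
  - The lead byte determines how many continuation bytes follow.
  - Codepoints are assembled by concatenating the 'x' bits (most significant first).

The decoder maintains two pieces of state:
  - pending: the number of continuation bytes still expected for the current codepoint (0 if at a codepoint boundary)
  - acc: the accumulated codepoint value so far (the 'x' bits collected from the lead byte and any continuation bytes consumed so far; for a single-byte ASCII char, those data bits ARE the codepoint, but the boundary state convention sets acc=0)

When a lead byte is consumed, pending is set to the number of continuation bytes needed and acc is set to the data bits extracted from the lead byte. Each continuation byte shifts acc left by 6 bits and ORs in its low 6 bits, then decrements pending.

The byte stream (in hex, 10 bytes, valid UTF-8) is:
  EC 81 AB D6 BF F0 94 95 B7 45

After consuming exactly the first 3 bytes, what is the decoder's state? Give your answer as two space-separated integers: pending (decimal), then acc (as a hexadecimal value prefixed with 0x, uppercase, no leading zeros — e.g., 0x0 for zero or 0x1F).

Answer: 0 0xC06B

Derivation:
Byte[0]=EC: 3-byte lead. pending=2, acc=0xC
Byte[1]=81: continuation. acc=(acc<<6)|0x01=0x301, pending=1
Byte[2]=AB: continuation. acc=(acc<<6)|0x2B=0xC06B, pending=0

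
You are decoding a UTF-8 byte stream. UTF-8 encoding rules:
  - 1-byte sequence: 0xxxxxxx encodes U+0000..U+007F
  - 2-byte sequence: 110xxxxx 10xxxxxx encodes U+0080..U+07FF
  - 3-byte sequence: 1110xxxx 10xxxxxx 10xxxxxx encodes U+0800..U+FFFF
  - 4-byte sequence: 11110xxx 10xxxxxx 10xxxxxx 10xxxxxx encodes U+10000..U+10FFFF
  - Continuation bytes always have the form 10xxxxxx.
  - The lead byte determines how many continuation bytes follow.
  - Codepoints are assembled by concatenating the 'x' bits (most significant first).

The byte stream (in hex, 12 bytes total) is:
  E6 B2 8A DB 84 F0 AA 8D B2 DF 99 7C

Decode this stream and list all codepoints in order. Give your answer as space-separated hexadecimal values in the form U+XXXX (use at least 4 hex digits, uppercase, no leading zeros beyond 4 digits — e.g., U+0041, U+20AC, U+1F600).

Answer: U+6C8A U+06C4 U+2A372 U+07D9 U+007C

Derivation:
Byte[0]=E6: 3-byte lead, need 2 cont bytes. acc=0x6
Byte[1]=B2: continuation. acc=(acc<<6)|0x32=0x1B2
Byte[2]=8A: continuation. acc=(acc<<6)|0x0A=0x6C8A
Completed: cp=U+6C8A (starts at byte 0)
Byte[3]=DB: 2-byte lead, need 1 cont bytes. acc=0x1B
Byte[4]=84: continuation. acc=(acc<<6)|0x04=0x6C4
Completed: cp=U+06C4 (starts at byte 3)
Byte[5]=F0: 4-byte lead, need 3 cont bytes. acc=0x0
Byte[6]=AA: continuation. acc=(acc<<6)|0x2A=0x2A
Byte[7]=8D: continuation. acc=(acc<<6)|0x0D=0xA8D
Byte[8]=B2: continuation. acc=(acc<<6)|0x32=0x2A372
Completed: cp=U+2A372 (starts at byte 5)
Byte[9]=DF: 2-byte lead, need 1 cont bytes. acc=0x1F
Byte[10]=99: continuation. acc=(acc<<6)|0x19=0x7D9
Completed: cp=U+07D9 (starts at byte 9)
Byte[11]=7C: 1-byte ASCII. cp=U+007C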